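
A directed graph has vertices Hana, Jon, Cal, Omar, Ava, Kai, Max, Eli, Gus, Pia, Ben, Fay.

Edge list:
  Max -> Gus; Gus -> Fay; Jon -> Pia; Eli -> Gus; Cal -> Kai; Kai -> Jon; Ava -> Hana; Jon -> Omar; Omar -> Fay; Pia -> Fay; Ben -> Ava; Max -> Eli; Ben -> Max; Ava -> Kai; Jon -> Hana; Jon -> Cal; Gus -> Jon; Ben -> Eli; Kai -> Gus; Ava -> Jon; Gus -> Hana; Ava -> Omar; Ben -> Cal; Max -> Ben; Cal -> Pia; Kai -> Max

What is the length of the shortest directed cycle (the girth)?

For each vertex v, BFS finds the shortest path from v back to v.
The shortest such closed walk is Max → Ben → Max, length 2.

2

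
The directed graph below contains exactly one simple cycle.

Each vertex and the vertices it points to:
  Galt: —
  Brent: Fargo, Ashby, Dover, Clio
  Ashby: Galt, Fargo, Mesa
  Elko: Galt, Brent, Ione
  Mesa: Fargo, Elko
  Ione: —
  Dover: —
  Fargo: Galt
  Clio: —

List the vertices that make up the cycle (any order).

Elko, Mesa, Ashby, Brent

DFS with gray/black marking from Elko:
Elko gray
  Galt gray
  Galt black
  Brent gray
    Fargo gray
      Fargo→Galt: Galt black — skip
    Fargo black
    Ashby gray
      Ashby→Galt: Galt black — skip
      Ashby→Fargo: Fargo black — skip
      Mesa gray
        Mesa→Fargo: Fargo black — skip
        Mesa→Elko: Elko is gray → back edge
Back edge closes the cycle Elko → Brent → Ashby → Mesa → Elko; its vertices are {Elko, Mesa, Ashby, Brent}.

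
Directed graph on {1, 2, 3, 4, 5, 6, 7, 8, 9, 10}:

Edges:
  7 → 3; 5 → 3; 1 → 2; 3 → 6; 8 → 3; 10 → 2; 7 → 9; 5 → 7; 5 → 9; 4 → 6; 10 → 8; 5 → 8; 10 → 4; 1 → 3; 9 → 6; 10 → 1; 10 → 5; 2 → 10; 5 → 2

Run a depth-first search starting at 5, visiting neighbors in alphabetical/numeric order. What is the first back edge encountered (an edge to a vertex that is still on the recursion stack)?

1->2

DFS from 5 (visiting neighbors in alphabetical/numeric order); mark gray on enter, black on exit:
5 gray
  2 gray
    10 gray
      1 gray
        1→2: 2 is gray → back edge
First back edge: 1 → 2.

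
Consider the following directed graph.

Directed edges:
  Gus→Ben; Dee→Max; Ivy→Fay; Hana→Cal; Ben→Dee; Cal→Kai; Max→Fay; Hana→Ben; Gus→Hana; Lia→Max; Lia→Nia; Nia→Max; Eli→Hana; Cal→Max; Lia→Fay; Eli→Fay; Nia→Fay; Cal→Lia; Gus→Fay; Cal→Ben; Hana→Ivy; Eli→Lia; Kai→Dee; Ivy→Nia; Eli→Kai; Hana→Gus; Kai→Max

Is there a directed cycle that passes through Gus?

Yes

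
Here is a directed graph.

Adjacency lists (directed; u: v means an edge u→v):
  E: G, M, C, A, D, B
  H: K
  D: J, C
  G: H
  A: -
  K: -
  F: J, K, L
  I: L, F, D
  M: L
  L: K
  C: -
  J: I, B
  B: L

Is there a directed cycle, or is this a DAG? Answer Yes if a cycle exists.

Yes

DFS with white/gray/black marking, starting from C:
C gray
C black
E gray
  G gray
    H gray
      K gray
      K black
    H black
  G black
  M gray
    L gray
      L→K: K black — skip
    L black
  M black
  E→C: C black — skip
  A gray
  A black
  D gray
    J gray
      I gray
        I→L: L black — skip
        F gray
          F→J: J is gray → back edge
Back edge found, so a cycle exists: J → I → F → J.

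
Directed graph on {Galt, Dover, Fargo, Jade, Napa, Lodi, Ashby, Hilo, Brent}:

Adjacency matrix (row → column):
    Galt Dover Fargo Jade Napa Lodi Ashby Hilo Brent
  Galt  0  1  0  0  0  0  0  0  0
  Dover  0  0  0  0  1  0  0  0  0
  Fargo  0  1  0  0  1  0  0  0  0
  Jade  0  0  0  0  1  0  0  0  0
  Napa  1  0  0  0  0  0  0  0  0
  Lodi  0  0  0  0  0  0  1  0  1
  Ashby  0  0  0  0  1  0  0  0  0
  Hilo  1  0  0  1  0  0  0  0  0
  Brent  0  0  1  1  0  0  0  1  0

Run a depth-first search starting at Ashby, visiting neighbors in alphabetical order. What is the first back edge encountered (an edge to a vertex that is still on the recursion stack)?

Dover->Napa

DFS from Ashby (visiting neighbors in alphabetical order); mark gray on enter, black on exit:
Ashby gray
  Napa gray
    Galt gray
      Dover gray
        Dover→Napa: Napa is gray → back edge
First back edge: Dover → Napa.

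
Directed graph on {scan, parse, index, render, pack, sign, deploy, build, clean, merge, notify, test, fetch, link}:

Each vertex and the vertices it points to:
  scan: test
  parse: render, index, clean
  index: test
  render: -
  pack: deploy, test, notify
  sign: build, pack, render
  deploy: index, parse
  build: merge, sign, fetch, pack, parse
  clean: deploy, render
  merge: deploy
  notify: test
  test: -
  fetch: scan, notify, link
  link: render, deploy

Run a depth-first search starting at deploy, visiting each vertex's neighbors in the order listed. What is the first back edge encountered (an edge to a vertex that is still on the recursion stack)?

clean→deploy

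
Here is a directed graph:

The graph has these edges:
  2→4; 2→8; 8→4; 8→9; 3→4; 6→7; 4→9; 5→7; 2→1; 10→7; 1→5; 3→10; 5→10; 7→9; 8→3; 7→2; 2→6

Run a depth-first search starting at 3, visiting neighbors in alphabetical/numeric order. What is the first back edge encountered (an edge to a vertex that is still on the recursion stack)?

DFS from 3 (visiting neighbors in alphabetical/numeric order); mark gray on enter, black on exit:
3 gray
  4 gray
    9 gray
    9 black
  4 black
  10 gray
    7 gray
      2 gray
        1 gray
          5 gray
            5→7: 7 is gray → back edge
First back edge: 5 → 7.

5→7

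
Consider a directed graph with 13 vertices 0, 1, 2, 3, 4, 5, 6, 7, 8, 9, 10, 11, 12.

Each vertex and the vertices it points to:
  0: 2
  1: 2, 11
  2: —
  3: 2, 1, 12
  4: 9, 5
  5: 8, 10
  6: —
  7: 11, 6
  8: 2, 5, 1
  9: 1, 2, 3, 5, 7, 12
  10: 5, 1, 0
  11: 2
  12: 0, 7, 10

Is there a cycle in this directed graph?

Yes

DFS with white/gray/black marking, starting from 8:
8 gray
  2 gray
  2 black
  5 gray
    5→8: 8 is gray → back edge
Back edge found, so a cycle exists: 8 → 5 → 8.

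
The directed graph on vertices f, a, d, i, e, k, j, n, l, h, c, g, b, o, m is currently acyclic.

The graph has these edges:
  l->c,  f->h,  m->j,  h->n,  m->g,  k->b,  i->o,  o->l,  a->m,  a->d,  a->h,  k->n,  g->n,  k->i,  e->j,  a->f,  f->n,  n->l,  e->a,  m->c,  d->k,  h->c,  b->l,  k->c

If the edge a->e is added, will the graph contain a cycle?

Yes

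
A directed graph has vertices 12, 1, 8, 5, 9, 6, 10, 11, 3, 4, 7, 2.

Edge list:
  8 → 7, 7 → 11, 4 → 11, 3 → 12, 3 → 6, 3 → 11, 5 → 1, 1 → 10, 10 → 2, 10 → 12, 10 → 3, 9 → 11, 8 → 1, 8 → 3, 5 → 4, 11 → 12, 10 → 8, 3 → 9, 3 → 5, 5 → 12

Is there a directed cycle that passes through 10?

10 is on a cycle iff 10 can reach itself via ≥1 edge.
10 → 8 → 1 → 10 — yes.

Yes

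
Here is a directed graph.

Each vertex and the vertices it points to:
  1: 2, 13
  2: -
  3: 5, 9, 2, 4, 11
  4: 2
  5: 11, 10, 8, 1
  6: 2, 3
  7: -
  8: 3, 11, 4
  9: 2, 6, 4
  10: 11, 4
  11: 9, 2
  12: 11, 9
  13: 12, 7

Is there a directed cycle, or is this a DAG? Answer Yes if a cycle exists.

Yes

DFS with white/gray/black marking, starting from 5:
5 gray
  11 gray
    9 gray
      2 gray
      2 black
      6 gray
        6→2: 2 black — skip
        3 gray
          3→5: 5 is gray → back edge
Back edge found, so a cycle exists: 5 → 11 → 9 → 6 → 3 → 5.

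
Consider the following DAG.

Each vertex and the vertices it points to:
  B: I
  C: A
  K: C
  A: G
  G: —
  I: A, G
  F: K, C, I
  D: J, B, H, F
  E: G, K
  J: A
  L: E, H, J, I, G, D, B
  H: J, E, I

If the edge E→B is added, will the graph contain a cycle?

No

Adding E→B creates a cycle iff B can already reach E.
Explore from B: no path reaches E. The graph stays acyclic.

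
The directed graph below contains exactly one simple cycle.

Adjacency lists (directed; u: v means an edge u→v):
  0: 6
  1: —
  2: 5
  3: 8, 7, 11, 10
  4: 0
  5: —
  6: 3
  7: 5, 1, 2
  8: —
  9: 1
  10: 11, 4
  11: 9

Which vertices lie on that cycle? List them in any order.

DFS with gray/black marking from 3:
3 gray
  8 gray
  8 black
  7 gray
    5 gray
    5 black
    1 gray
    1 black
    2 gray
      2→5: 5 black — skip
    2 black
  7 black
  11 gray
    9 gray
      9→1: 1 black — skip
    9 black
  11 black
  10 gray
    10→11: 11 black — skip
    4 gray
      0 gray
        6 gray
          6→3: 3 is gray → back edge
Back edge closes the cycle 3 → 10 → 4 → 0 → 6 → 3; its vertices are {0, 3, 4, 6, 10}.

0, 3, 4, 6, 10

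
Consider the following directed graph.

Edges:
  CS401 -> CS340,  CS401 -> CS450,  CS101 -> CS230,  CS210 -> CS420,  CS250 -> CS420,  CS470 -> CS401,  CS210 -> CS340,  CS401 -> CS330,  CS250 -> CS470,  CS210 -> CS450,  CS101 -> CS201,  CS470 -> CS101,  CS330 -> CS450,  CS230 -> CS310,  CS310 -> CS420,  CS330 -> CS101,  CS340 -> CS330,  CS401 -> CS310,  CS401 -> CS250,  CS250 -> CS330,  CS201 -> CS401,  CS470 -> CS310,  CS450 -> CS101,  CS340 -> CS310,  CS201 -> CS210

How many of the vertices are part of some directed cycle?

9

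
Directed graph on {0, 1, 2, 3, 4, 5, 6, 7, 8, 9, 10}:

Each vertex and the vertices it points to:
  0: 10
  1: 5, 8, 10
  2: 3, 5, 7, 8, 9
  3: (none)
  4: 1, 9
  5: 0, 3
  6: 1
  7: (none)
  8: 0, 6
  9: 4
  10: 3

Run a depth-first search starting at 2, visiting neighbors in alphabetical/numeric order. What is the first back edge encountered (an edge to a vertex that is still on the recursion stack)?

1→8

DFS from 2 (visiting neighbors in alphabetical/numeric order); mark gray on enter, black on exit:
2 gray
  3 gray
  3 black
  5 gray
    0 gray
      10 gray
        10→3: 3 black — skip
      10 black
    0 black
    5→3: 3 black — skip
  5 black
  7 gray
  7 black
  8 gray
    8→0: 0 black — skip
    6 gray
      1 gray
        1→5: 5 black — skip
        1→8: 8 is gray → back edge
First back edge: 1 → 8.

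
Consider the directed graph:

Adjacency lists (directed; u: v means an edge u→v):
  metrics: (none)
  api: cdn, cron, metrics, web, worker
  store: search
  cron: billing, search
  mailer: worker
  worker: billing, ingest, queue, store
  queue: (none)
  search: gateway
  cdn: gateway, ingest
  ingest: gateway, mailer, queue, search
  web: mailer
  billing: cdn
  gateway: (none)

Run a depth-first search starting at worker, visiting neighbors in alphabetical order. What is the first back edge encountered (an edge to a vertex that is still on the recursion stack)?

mailer->worker

DFS from worker (visiting neighbors in alphabetical order); mark gray on enter, black on exit:
worker gray
  billing gray
    cdn gray
      gateway gray
      gateway black
      ingest gray
        ingest→gateway: gateway black — skip
        mailer gray
          mailer→worker: worker is gray → back edge
First back edge: mailer → worker.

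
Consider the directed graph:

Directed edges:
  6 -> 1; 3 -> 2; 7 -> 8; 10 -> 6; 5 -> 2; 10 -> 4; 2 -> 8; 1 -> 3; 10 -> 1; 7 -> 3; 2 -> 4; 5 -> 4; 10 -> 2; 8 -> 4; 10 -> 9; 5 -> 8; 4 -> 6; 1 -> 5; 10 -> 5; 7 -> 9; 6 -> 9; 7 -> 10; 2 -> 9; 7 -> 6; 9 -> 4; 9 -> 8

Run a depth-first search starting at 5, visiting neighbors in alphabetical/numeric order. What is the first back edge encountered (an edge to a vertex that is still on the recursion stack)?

DFS from 5 (visiting neighbors in alphabetical/numeric order); mark gray on enter, black on exit:
5 gray
  2 gray
    4 gray
      6 gray
        1 gray
          3 gray
            3→2: 2 is gray → back edge
First back edge: 3 → 2.

3→2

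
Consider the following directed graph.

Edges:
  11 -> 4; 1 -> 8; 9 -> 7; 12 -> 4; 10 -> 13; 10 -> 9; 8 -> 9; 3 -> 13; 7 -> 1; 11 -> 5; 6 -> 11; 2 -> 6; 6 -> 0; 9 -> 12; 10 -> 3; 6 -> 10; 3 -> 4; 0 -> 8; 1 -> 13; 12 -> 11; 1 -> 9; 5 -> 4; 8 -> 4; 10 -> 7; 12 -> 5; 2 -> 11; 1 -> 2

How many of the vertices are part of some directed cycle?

A vertex is on a directed cycle iff it belongs to a strongly connected component of size ≥ 2 (or has a self-loop).
The vertices on cycles are {0, 1, 2, 6, 7, 8, 9, 10} — 8 in total.

8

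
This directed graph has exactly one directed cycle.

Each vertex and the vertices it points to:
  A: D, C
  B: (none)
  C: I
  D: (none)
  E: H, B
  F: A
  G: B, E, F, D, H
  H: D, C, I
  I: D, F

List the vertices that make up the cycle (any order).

DFS with gray/black marking from F:
F gray
  A gray
    D gray
    D black
    C gray
      I gray
        I→D: D black — skip
        I→F: F is gray → back edge
Back edge closes the cycle F → A → C → I → F; its vertices are {A, C, F, I}.

A, C, F, I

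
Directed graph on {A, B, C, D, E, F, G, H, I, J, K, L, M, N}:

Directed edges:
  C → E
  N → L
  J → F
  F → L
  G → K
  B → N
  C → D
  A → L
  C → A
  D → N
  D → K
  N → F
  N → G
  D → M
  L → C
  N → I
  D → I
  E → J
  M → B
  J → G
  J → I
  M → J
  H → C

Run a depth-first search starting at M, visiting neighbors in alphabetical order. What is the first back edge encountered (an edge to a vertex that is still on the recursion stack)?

A->L

DFS from M (visiting neighbors in alphabetical order); mark gray on enter, black on exit:
M gray
  B gray
    N gray
      F gray
        L gray
          C gray
            A gray
              A→L: L is gray → back edge
First back edge: A → L.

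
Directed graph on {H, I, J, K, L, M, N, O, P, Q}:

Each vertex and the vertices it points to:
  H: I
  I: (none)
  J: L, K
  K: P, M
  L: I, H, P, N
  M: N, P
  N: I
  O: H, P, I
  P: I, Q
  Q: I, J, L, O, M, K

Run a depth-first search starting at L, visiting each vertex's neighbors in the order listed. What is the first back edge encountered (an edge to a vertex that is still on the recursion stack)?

DFS from L (visiting each vertex's neighbors in the order listed); mark gray on enter, black on exit:
L gray
  I gray
  I black
  H gray
    H→I: I black — skip
  H black
  P gray
    P→I: I black — skip
    Q gray
      Q→I: I black — skip
      J gray
        J→L: L is gray → back edge
First back edge: J → L.

J→L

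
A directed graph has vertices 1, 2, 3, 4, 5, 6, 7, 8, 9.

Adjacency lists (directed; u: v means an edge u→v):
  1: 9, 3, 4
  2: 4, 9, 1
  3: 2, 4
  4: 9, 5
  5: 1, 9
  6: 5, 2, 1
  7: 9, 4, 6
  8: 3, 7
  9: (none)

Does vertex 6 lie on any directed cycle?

No

6 lies on a cycle iff there is a path from 6 back to itself.
Exploring from 6, it never reaches itself; equivalently, its strongly connected component is a singleton.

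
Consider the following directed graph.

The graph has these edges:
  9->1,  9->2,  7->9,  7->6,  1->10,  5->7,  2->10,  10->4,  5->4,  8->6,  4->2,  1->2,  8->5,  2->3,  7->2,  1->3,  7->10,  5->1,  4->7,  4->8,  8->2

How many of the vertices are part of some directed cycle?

8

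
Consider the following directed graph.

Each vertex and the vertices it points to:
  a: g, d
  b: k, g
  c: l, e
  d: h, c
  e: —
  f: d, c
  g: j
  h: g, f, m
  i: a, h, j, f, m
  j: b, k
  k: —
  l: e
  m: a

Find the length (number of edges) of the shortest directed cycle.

For each vertex v, BFS finds the shortest path from v back to v.
The shortest such closed walk is j → b → g → j, length 3.

3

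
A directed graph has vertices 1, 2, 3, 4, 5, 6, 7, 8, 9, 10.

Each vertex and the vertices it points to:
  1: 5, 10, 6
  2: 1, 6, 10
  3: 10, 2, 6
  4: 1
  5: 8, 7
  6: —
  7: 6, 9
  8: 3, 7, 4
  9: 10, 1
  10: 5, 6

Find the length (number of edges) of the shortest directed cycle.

For each vertex v, BFS finds the shortest path from v back to v.
The shortest such closed walk is 5 → 7 → 9 → 1 → 5, length 4.

4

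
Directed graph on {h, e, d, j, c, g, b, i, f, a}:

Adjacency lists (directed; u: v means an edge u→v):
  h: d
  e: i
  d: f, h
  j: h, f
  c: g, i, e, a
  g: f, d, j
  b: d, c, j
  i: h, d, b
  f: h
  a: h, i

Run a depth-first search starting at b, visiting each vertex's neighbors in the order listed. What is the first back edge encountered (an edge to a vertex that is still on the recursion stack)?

h→d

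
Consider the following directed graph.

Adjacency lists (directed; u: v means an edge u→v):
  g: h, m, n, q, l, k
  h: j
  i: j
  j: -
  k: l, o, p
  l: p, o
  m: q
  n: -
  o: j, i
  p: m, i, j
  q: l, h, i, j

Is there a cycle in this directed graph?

Yes

DFS with white/gray/black marking, starting from h:
h gray
  j gray
  j black
h black
g gray
  g→h: h black — skip
  m gray
    q gray
      l gray
        p gray
          p→m: m is gray → back edge
Back edge found, so a cycle exists: m → q → l → p → m.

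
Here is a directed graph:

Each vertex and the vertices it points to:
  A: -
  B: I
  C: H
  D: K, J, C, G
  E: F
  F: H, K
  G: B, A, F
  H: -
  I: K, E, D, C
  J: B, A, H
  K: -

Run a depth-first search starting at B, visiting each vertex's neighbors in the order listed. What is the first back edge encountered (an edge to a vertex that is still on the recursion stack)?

DFS from B (visiting each vertex's neighbors in the order listed); mark gray on enter, black on exit:
B gray
  I gray
    K gray
    K black
    E gray
      F gray
        H gray
        H black
        F→K: K black — skip
      F black
    E black
    D gray
      D→K: K black — skip
      J gray
        J→B: B is gray → back edge
First back edge: J → B.

J→B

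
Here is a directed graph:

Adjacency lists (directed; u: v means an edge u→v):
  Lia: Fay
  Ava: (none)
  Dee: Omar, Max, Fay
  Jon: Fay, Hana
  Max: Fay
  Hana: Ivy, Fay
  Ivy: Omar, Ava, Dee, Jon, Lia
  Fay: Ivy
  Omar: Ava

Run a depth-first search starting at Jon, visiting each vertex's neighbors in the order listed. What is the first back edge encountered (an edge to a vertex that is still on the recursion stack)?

Max→Fay

DFS from Jon (visiting each vertex's neighbors in the order listed); mark gray on enter, black on exit:
Jon gray
  Fay gray
    Ivy gray
      Omar gray
        Ava gray
        Ava black
      Omar black
      Ivy→Ava: Ava black — skip
      Dee gray
        Dee→Omar: Omar black — skip
        Max gray
          Max→Fay: Fay is gray → back edge
First back edge: Max → Fay.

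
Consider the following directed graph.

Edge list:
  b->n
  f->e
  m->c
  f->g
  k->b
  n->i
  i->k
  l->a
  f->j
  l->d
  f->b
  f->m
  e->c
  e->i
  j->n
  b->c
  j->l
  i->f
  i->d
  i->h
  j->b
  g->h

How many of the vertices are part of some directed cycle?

A vertex is on a directed cycle iff it belongs to a strongly connected component of size ≥ 2 (or has a self-loop).
The vertices on cycles are {b, e, f, i, j, k, n} — 7 in total.

7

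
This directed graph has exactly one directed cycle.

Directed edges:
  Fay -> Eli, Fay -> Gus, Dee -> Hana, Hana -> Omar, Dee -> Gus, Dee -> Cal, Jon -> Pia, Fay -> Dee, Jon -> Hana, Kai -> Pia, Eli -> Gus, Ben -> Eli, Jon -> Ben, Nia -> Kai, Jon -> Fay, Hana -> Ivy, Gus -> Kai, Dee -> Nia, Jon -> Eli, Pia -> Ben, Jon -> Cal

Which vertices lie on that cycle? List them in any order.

Ben, Eli, Gus, Kai, Pia

DFS with gray/black marking from Gus:
Gus gray
  Kai gray
    Pia gray
      Ben gray
        Eli gray
          Eli→Gus: Gus is gray → back edge
Back edge closes the cycle Gus → Kai → Pia → Ben → Eli → Gus; its vertices are {Ben, Eli, Gus, Kai, Pia}.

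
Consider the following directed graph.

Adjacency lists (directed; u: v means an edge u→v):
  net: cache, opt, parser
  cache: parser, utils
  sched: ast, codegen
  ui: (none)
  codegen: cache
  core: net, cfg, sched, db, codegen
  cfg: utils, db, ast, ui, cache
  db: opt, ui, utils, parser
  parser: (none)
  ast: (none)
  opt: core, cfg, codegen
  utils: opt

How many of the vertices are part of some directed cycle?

A vertex is on a directed cycle iff it belongs to a strongly connected component of size ≥ 2 (or has a self-loop).
The vertices on cycles are {db, cfg, net, opt, core, cache, sched, utils, codegen} — 9 in total.

9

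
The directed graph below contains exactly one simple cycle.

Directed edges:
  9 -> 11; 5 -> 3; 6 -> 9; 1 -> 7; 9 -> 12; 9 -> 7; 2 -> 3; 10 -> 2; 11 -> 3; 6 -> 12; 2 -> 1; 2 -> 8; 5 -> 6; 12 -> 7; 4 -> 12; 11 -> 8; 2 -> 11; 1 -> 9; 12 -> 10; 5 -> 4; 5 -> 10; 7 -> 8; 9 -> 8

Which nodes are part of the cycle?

1, 2, 9, 10, 12

DFS with gray/black marking from 10:
10 gray
  2 gray
    3 gray
    3 black
    11 gray
      8 gray
      8 black
      11→3: 3 black — skip
    11 black
    1 gray
      7 gray
        7→8: 8 black — skip
      7 black
      9 gray
        12 gray
          12→10: 10 is gray → back edge
Back edge closes the cycle 10 → 2 → 1 → 9 → 12 → 10; its vertices are {1, 2, 9, 10, 12}.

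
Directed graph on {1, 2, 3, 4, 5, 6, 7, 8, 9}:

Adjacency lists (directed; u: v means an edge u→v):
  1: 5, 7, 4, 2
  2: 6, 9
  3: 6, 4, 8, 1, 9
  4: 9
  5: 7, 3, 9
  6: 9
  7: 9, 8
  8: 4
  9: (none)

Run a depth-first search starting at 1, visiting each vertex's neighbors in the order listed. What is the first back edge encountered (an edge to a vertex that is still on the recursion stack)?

DFS from 1 (visiting each vertex's neighbors in the order listed); mark gray on enter, black on exit:
1 gray
  5 gray
    7 gray
      9 gray
      9 black
      8 gray
        4 gray
          4→9: 9 black — skip
        4 black
      8 black
    7 black
    3 gray
      6 gray
        6→9: 9 black — skip
      6 black
      3→4: 4 black — skip
      3→8: 8 black — skip
      3→1: 1 is gray → back edge
First back edge: 3 → 1.

3->1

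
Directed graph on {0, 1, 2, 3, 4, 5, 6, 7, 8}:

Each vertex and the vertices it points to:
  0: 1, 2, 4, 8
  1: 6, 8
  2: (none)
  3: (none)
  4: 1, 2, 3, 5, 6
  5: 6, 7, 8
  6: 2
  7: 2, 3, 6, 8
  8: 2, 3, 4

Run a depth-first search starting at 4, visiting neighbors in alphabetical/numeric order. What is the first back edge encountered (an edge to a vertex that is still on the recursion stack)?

8→4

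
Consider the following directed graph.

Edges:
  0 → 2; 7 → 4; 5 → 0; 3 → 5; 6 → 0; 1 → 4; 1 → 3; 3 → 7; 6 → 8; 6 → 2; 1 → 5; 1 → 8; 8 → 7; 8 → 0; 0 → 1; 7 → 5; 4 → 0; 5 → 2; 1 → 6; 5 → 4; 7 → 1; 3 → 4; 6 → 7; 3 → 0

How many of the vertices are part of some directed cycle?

A vertex is on a directed cycle iff it belongs to a strongly connected component of size ≥ 2 (or has a self-loop).
The vertices on cycles are {0, 1, 3, 4, 5, 6, 7, 8} — 8 in total.

8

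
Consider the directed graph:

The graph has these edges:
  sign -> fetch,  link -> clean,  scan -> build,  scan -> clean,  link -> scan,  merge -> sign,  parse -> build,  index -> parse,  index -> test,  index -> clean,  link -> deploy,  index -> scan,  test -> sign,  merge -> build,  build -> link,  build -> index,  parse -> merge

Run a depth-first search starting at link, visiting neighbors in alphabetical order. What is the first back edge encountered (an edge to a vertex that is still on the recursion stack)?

DFS from link (visiting neighbors in alphabetical order); mark gray on enter, black on exit:
link gray
  clean gray
  clean black
  deploy gray
  deploy black
  scan gray
    build gray
      index gray
        index→clean: clean black — skip
        parse gray
          parse→build: build is gray → back edge
First back edge: parse → build.

parse->build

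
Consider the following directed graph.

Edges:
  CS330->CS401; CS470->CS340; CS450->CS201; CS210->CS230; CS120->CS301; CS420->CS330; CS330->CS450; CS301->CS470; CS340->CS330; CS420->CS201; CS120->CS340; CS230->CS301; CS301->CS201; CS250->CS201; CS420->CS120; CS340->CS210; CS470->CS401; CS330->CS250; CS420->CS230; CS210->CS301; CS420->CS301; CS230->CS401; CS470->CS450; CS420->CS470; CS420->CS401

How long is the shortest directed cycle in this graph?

For each vertex v, BFS finds the shortest path from v back to v.
The shortest such closed walk is CS470 → CS340 → CS210 → CS301 → CS470, length 4.

4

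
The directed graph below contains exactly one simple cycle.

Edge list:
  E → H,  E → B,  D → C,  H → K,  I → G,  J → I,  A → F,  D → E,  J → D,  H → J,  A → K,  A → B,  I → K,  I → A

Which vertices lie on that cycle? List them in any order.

D, E, H, J

DFS with gray/black marking from J:
J gray
  D gray
    E gray
      H gray
        K gray
        K black
        H→J: J is gray → back edge
Back edge closes the cycle J → D → E → H → J; its vertices are {D, E, H, J}.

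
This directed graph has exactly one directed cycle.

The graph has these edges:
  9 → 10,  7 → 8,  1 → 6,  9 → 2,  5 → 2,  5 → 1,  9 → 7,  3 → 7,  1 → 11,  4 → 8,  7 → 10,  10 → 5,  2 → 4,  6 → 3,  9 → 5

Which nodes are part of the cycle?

1, 3, 5, 6, 7, 10

DFS with gray/black marking from 10:
10 gray
  5 gray
    2 gray
      4 gray
        8 gray
        8 black
      4 black
    2 black
    1 gray
      6 gray
        3 gray
          7 gray
            7→8: 8 black — skip
            7→10: 10 is gray → back edge
Back edge closes the cycle 10 → 5 → 1 → 6 → 3 → 7 → 10; its vertices are {1, 3, 5, 6, 7, 10}.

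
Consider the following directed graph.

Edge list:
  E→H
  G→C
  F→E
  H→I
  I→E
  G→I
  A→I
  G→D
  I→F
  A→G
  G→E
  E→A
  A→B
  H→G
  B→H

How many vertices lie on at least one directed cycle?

A vertex is on a directed cycle iff it belongs to a strongly connected component of size ≥ 2 (or has a self-loop).
The vertices on cycles are {A, B, E, F, G, H, I} — 7 in total.

7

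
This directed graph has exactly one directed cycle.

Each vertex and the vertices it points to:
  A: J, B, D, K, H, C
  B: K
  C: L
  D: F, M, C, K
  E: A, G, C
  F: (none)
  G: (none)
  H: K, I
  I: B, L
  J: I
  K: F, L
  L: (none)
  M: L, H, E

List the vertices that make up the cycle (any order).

A, D, E, M

DFS with gray/black marking from A:
A gray
  J gray
    I gray
      B gray
        K gray
          F gray
          F black
          L gray
          L black
        K black
      B black
      I→L: L black — skip
    I black
  J black
  A→B: B black — skip
  D gray
    D→F: F black — skip
    M gray
      M→L: L black — skip
      H gray
        H→K: K black — skip
        H→I: I black — skip
      H black
      E gray
        E→A: A is gray → back edge
Back edge closes the cycle A → D → M → E → A; its vertices are {A, D, E, M}.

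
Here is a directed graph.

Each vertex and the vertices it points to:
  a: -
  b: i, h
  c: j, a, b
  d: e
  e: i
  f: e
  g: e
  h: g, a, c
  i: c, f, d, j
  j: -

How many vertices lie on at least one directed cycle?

8

A vertex is on a directed cycle iff it belongs to a strongly connected component of size ≥ 2 (or has a self-loop).
The vertices on cycles are {b, c, d, e, f, g, h, i} — 8 in total.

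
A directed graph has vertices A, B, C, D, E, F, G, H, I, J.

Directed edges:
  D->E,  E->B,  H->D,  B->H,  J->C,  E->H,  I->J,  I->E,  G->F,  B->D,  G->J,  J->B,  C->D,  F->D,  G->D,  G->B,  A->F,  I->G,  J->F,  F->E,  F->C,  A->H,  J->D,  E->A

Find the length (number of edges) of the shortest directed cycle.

3

For each vertex v, BFS finds the shortest path from v back to v.
The shortest such closed walk is E → A → F → E, length 3.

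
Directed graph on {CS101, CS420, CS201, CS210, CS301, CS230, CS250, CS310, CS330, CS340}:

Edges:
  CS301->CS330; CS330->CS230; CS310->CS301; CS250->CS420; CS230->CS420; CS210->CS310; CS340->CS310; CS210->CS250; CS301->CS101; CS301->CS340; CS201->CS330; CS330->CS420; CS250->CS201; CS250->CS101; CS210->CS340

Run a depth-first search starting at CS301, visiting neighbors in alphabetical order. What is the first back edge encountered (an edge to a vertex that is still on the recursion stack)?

CS310->CS301

DFS from CS301 (visiting neighbors in alphabetical order); mark gray on enter, black on exit:
CS301 gray
  CS101 gray
  CS101 black
  CS330 gray
    CS230 gray
      CS420 gray
      CS420 black
    CS230 black
    CS330→CS420: CS420 black — skip
  CS330 black
  CS340 gray
    CS310 gray
      CS310→CS301: CS301 is gray → back edge
First back edge: CS310 → CS301.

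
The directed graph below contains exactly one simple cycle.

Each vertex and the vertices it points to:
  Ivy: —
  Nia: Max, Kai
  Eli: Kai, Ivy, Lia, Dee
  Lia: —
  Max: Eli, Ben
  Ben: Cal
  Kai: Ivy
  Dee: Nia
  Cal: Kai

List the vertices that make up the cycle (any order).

Dee, Eli, Max, Nia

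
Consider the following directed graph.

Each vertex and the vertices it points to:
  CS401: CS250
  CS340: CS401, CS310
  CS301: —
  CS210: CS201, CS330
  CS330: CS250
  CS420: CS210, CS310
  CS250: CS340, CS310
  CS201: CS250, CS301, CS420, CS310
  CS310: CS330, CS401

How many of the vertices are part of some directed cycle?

8

A vertex is on a directed cycle iff it belongs to a strongly connected component of size ≥ 2 (or has a self-loop).
The vertices on cycles are {CS201, CS210, CS250, CS310, CS330, CS340, CS401, CS420} — 8 in total.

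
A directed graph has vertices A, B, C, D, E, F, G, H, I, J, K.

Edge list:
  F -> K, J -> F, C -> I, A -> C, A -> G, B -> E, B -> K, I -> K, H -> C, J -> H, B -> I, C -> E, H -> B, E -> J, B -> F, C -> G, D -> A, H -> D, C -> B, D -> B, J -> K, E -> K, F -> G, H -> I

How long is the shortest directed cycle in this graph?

For each vertex v, BFS finds the shortest path from v back to v.
The shortest such closed walk is J → H → B → E → J, length 4.

4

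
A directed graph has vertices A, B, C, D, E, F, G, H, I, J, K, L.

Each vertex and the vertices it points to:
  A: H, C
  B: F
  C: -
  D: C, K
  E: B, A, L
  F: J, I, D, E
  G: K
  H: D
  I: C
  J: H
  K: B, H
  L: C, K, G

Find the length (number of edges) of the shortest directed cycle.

3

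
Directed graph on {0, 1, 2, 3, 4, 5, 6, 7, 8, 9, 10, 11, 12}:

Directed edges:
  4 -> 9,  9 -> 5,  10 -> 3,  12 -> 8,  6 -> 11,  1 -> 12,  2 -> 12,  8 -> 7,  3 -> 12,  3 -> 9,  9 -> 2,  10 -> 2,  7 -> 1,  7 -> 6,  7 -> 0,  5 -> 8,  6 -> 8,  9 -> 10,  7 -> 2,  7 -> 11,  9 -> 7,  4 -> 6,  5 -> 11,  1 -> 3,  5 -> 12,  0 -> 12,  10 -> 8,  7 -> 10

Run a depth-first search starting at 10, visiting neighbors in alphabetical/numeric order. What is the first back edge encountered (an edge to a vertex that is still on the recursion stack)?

0→12

DFS from 10 (visiting neighbors in alphabetical/numeric order); mark gray on enter, black on exit:
10 gray
  2 gray
    12 gray
      8 gray
        7 gray
          0 gray
            0→12: 12 is gray → back edge
First back edge: 0 → 12.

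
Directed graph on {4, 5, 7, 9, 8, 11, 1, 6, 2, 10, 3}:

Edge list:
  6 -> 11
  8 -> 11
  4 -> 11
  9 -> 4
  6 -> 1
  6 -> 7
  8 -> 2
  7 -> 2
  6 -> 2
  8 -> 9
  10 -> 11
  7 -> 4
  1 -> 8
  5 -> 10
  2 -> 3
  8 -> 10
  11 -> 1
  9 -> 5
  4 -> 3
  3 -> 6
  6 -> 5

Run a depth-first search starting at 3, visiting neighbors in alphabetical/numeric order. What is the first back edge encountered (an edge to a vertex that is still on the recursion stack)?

DFS from 3 (visiting neighbors in alphabetical/numeric order); mark gray on enter, black on exit:
3 gray
  6 gray
    1 gray
      8 gray
        2 gray
          2→3: 3 is gray → back edge
First back edge: 2 → 3.

2->3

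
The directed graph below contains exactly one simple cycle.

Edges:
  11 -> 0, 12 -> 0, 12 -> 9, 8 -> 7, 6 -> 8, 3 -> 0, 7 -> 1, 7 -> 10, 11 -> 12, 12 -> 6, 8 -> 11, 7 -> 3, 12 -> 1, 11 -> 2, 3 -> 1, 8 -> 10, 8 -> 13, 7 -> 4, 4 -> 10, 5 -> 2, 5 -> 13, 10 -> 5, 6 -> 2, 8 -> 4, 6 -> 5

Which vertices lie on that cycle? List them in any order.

6, 8, 11, 12

DFS with gray/black marking from 6:
6 gray
  5 gray
    2 gray
    2 black
    13 gray
    13 black
  5 black
  8 gray
    8→13: 13 black — skip
    7 gray
      3 gray
        1 gray
        1 black
        0 gray
        0 black
      3 black
      7→1: 1 black — skip
      10 gray
        10→5: 5 black — skip
      10 black
      4 gray
        4→10: 10 black — skip
      4 black
    7 black
    11 gray
      11→0: 0 black — skip
      12 gray
        12→6: 6 is gray → back edge
Back edge closes the cycle 6 → 8 → 11 → 12 → 6; its vertices are {6, 8, 11, 12}.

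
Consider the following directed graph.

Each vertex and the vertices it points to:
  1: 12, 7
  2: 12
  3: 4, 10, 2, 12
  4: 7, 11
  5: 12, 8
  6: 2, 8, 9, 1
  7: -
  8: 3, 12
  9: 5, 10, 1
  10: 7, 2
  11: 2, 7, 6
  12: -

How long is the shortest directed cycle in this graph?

5

For each vertex v, BFS finds the shortest path from v back to v.
The shortest such closed walk is 4 → 11 → 6 → 8 → 3 → 4, length 5.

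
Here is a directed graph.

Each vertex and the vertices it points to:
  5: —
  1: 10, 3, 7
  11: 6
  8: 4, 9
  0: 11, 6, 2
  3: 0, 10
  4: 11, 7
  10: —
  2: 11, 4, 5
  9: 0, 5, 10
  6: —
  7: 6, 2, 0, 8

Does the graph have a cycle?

DFS with white/gray/black marking, starting from 0:
0 gray
  11 gray
    6 gray
    6 black
  11 black
  0→6: 6 black — skip
  2 gray
    2→11: 11 black — skip
    4 gray
      4→11: 11 black — skip
      7 gray
        7→6: 6 black — skip
        7→2: 2 is gray → back edge
Back edge found, so a cycle exists: 2 → 4 → 7 → 2.

Yes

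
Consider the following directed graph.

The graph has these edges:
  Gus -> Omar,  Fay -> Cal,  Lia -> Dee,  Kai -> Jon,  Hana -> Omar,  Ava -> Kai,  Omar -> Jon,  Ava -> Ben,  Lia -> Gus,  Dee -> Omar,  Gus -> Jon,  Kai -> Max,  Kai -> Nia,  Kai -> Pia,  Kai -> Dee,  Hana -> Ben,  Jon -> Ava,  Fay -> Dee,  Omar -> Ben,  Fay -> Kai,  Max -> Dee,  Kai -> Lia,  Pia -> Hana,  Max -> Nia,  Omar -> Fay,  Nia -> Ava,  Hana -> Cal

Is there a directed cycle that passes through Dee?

Dee is on a cycle iff Dee can reach itself via ≥1 edge.
Dee → Omar → Fay → Dee — yes.

Yes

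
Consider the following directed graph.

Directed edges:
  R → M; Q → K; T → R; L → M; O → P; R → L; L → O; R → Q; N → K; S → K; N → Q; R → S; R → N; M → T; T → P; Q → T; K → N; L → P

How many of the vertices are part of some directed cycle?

8

A vertex is on a directed cycle iff it belongs to a strongly connected component of size ≥ 2 (or has a self-loop).
The vertices on cycles are {K, L, M, N, Q, R, S, T} — 8 in total.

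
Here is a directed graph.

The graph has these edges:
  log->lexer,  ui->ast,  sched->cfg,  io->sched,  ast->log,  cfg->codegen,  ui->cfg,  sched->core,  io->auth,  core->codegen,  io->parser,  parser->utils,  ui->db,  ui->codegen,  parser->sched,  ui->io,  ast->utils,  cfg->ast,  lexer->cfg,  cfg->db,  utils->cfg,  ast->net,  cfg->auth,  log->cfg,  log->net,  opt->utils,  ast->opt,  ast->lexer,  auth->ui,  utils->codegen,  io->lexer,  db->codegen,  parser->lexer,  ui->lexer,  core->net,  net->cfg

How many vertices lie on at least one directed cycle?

A vertex is on a directed cycle iff it belongs to a strongly connected component of size ≥ 2 (or has a self-loop).
The vertices on cycles are {io, ui, ast, cfg, log, net, opt, auth, core, lexer, sched, utils, parser} — 13 in total.

13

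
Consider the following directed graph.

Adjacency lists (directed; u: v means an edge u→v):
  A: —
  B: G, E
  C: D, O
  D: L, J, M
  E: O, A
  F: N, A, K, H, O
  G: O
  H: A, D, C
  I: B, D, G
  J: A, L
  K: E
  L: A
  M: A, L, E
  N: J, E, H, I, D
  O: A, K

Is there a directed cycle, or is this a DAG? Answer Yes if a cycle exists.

DFS with white/gray/black marking, starting from G:
G gray
  O gray
    A gray
    A black
    K gray
      E gray
        E→O: O is gray → back edge
Back edge found, so a cycle exists: O → K → E → O.

Yes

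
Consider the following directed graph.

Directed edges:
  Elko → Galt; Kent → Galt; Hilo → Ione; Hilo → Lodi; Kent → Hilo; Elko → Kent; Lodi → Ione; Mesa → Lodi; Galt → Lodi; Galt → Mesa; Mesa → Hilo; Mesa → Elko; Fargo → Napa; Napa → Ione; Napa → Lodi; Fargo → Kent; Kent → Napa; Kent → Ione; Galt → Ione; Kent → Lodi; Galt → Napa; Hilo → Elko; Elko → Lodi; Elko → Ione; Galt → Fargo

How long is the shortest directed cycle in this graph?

3

For each vertex v, BFS finds the shortest path from v back to v.
The shortest such closed walk is Elko → Kent → Hilo → Elko, length 3.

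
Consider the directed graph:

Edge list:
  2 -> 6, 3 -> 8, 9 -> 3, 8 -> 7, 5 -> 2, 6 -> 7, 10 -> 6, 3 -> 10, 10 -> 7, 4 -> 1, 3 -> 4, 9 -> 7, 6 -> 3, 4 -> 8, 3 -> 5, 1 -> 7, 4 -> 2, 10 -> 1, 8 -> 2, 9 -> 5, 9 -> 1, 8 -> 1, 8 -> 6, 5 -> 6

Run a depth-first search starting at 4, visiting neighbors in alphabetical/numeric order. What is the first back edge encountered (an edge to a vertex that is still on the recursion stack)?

3->4

DFS from 4 (visiting neighbors in alphabetical/numeric order); mark gray on enter, black on exit:
4 gray
  1 gray
    7 gray
    7 black
  1 black
  2 gray
    6 gray
      3 gray
        3→4: 4 is gray → back edge
First back edge: 3 → 4.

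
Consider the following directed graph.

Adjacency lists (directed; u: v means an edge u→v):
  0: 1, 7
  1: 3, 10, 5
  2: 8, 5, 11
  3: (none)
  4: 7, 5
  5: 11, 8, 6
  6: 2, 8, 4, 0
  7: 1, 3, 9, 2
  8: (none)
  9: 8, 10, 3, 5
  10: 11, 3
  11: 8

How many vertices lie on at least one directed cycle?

8

A vertex is on a directed cycle iff it belongs to a strongly connected component of size ≥ 2 (or has a self-loop).
The vertices on cycles are {0, 1, 2, 4, 5, 6, 7, 9} — 8 in total.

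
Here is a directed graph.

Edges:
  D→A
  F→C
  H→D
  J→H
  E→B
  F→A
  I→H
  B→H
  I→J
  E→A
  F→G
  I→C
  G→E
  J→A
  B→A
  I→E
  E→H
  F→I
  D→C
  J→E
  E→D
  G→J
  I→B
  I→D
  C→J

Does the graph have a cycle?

Yes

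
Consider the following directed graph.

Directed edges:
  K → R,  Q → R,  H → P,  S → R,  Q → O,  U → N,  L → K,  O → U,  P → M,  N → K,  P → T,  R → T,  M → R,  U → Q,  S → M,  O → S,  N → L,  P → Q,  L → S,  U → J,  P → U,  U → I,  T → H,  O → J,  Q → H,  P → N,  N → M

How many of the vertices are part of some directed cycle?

12

A vertex is on a directed cycle iff it belongs to a strongly connected component of size ≥ 2 (or has a self-loop).
The vertices on cycles are {H, K, L, M, N, O, P, Q, R, S, T, U} — 12 in total.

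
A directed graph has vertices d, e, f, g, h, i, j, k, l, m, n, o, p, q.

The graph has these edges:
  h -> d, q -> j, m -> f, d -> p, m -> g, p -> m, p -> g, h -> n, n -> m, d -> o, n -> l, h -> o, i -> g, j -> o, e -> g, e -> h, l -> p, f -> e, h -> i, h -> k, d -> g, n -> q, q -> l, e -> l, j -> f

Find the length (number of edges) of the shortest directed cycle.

5

For each vertex v, BFS finds the shortest path from v back to v.
The shortest such closed walk is h → n → m → f → e → h, length 5.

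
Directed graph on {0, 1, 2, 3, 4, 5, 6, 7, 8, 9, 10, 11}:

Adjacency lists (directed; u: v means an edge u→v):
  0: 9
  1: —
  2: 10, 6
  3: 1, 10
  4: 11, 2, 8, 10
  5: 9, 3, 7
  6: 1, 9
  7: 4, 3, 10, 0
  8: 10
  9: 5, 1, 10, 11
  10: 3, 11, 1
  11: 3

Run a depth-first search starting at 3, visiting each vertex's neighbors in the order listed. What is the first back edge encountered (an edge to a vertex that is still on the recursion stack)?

10->3

DFS from 3 (visiting each vertex's neighbors in the order listed); mark gray on enter, black on exit:
3 gray
  1 gray
  1 black
  10 gray
    10→3: 3 is gray → back edge
First back edge: 10 → 3.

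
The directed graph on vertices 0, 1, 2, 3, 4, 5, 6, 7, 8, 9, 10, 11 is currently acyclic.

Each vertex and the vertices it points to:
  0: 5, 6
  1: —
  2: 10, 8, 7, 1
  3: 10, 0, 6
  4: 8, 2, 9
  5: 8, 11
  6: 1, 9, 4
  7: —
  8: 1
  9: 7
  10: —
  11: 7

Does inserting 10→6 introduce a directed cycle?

Yes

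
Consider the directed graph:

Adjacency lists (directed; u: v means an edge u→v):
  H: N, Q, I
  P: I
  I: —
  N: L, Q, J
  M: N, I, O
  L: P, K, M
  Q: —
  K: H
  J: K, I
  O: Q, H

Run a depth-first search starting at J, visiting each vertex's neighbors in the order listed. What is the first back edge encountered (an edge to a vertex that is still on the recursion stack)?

L->K

DFS from J (visiting each vertex's neighbors in the order listed); mark gray on enter, black on exit:
J gray
  K gray
    H gray
      N gray
        L gray
          P gray
            I gray
            I black
          P black
          L→K: K is gray → back edge
First back edge: L → K.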